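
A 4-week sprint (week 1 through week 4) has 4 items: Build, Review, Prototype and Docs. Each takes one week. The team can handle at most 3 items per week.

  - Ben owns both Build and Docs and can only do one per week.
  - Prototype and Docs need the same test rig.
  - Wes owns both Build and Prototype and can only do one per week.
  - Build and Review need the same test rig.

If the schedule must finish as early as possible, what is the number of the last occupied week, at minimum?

With at most 3 per week and 4 tasks, at least 2 weeks are needed.
Could 2 weeks be enough, i.e. nothing placed later than week 2? No: Build, Prototype and Docs must all be in different weeks (Build/Prototype can't share; Build/Docs can't share; Prototype/Docs can't share), but only 2 weeks are available: 3 tasks can't fit in 2 distinct weeks.
So 2 weeks is not enough.
3 works (last occupied week: week 3): for example Build -> week 1, Prototype -> week 2, Review -> week 2, Docs -> week 3.

week 3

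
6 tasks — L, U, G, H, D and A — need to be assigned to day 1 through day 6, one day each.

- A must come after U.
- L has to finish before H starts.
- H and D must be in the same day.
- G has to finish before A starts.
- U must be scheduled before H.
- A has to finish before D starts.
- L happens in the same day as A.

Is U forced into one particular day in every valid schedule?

No

U can be day 1 (e.g. L=day 2, D=day 3, A=day 2, U=day 1, G=day 1, H=day 3) or day 2 (e.g. A in day 3, G in day 1, U in day 2, H in day 4, D in day 4, L in day 3).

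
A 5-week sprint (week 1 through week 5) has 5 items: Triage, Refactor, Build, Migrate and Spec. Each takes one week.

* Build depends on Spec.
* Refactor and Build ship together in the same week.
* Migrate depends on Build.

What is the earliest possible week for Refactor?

week 2

Refactor must be in the same week as Build, which can't be before week 2, so Refactor is at least week 2; Refactor must be in the same week as Build, which can't be after week 4, so Refactor is at most week 4.
Refactor at week 2 is achievable: Refactor -> week 2; Build -> week 2; Triage -> week 1; Spec -> week 1; Migrate -> week 3.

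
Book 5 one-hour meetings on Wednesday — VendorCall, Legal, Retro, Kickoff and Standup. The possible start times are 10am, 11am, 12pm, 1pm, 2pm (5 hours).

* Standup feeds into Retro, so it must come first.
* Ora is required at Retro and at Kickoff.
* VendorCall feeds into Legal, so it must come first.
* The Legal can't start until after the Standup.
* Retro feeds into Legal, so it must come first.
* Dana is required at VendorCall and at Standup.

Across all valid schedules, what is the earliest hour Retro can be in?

11am

Precedence pushes Retro to at least 11am; downstream work caps Retro at 1pm.
Retro at 11am is achievable: Retro=11am; Legal=12pm; Kickoff=10am; VendorCall=11am; Standup=10am.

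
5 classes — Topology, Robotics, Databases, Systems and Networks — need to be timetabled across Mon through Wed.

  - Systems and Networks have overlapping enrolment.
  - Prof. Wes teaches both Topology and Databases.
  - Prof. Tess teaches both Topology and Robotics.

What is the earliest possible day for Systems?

Mon

Systems at Mon is achievable: Databases in Tue; Topology in Mon; Systems in Mon; Robotics in Tue; Networks in Tue.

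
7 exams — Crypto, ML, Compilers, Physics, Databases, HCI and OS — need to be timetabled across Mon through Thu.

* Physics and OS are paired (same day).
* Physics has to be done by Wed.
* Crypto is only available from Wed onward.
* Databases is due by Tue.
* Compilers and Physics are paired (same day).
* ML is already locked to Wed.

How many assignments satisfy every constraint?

Splitting on Crypto: it can be Wed (24), Thu (24). Listing each branch's schedules as (ML, Compilers, Physics, Databases, HCI, OS):
Crypto=Wed: (Wed,Mon,Mon,Mon,Mon,Mon) (Wed,Mon,Mon,Mon,Tue,Mon) (Wed,Mon,Mon,Mon,Wed,Mon) (Wed,Mon,Mon,Mon,Thu,Mon) (Wed,Mon,Mon,Tue,Mon,Mon) (Wed,Mon,Mon,Tue,Tue,Mon) (Wed,Mon,Mon,Tue,Wed,Mon) (Wed,Mon,Mon,Tue,Thu,Mon) (Wed,Tue,Tue,Mon,Mon,Tue) (Wed,Tue,Tue,Mon,Tue,Tue) (Wed,Tue,Tue,Mon,Wed,Tue) (Wed,Tue,Tue,Mon,Thu,Tue) (Wed,Tue,Tue,Tue,Mon,Tue) (Wed,Tue,Tue,Tue,Tue,Tue) (Wed,Tue,Tue,Tue,Wed,Tue) (Wed,Tue,Tue,Tue,Thu,Tue) (Wed,Wed,Wed,Mon,Mon,Wed) (Wed,Wed,Wed,Mon,Tue,Wed) (Wed,Wed,Wed,Mon,Wed,Wed) (Wed,Wed,Wed,Mon,Thu,Wed) (Wed,Wed,Wed,Tue,Mon,Wed) (Wed,Wed,Wed,Tue,Tue,Wed) (Wed,Wed,Wed,Tue,Wed,Wed) (Wed,Wed,Wed,Tue,Thu,Wed) — 24.
Crypto=Thu: (Wed,Mon,Mon,Mon,Mon,Mon) (Wed,Mon,Mon,Mon,Tue,Mon) (Wed,Mon,Mon,Mon,Wed,Mon) (Wed,Mon,Mon,Mon,Thu,Mon) (Wed,Mon,Mon,Tue,Mon,Mon) (Wed,Mon,Mon,Tue,Tue,Mon) (Wed,Mon,Mon,Tue,Wed,Mon) (Wed,Mon,Mon,Tue,Thu,Mon) (Wed,Tue,Tue,Mon,Mon,Tue) (Wed,Tue,Tue,Mon,Tue,Tue) (Wed,Tue,Tue,Mon,Wed,Tue) (Wed,Tue,Tue,Mon,Thu,Tue) (Wed,Tue,Tue,Tue,Mon,Tue) (Wed,Tue,Tue,Tue,Tue,Tue) (Wed,Tue,Tue,Tue,Wed,Tue) (Wed,Tue,Tue,Tue,Thu,Tue) (Wed,Wed,Wed,Mon,Mon,Wed) (Wed,Wed,Wed,Mon,Tue,Wed) (Wed,Wed,Wed,Mon,Wed,Wed) (Wed,Wed,Wed,Mon,Thu,Wed) (Wed,Wed,Wed,Tue,Mon,Wed) (Wed,Wed,Wed,Tue,Tue,Wed) (Wed,Wed,Wed,Tue,Wed,Wed) (Wed,Wed,Wed,Tue,Thu,Wed) — 24.
Summing: 24 + 24 = 48.

48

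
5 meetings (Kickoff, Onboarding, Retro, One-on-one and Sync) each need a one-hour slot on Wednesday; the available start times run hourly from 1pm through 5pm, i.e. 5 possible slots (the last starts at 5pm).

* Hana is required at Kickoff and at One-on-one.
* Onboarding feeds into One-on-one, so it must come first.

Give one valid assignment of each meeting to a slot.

Sync -> 1pm; Retro -> 1pm; One-on-one -> 2pm; Onboarding -> 1pm; Kickoff -> 1pm

Checking: Onboarding(1pm) before One-on-one(2pm); Kickoff(1pm) != One-on-one(2pm).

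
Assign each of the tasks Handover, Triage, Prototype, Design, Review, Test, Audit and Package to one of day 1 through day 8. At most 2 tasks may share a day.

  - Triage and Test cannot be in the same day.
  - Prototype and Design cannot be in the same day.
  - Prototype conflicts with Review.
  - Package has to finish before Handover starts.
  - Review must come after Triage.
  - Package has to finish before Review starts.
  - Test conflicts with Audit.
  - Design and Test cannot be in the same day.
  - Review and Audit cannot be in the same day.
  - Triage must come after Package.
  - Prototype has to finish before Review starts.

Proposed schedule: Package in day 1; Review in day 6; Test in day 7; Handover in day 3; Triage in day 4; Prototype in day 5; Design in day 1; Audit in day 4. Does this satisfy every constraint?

Valid

Review must come after Triage — holds.
Test conflicts with Audit — holds.
Prototype has to finish before Review starts — holds.
Package has to finish before Handover starts — holds.
Triage must come after Package — holds.
Triage and Test cannot be in the same day — holds.
At most 2 tasks may share a day — holds.
Review and Audit cannot be in the same day — holds.
Package has to finish before Review starts — holds.
Design and Test cannot be in the same day — holds.
Prototype and Design cannot be in the same day — holds.
Prototype conflicts with Review — holds.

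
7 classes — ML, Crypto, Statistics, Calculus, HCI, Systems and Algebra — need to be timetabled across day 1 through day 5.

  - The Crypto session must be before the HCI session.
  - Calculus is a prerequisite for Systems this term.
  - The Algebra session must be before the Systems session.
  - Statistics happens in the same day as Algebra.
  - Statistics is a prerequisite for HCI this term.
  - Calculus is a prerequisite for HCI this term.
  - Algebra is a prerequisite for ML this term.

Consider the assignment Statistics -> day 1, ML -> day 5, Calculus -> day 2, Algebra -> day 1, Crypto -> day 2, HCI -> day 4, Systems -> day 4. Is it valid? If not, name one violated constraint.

Algebra is a prerequisite for ML this term — holds.
Statistics happens in the same day as Algebra — holds.
Statistics is a prerequisite for HCI this term — holds.
Calculus is a prerequisite for Systems this term — holds.
The Crypto session must be before the HCI session — holds.
The Algebra session must be before the Systems session — holds.
Calculus is a prerequisite for HCI this term — holds.

Valid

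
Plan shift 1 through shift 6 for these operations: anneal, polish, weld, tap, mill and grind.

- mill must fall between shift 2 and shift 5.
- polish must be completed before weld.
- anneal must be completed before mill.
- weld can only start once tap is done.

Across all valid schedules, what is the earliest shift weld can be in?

shift 2

Precedence pushes weld to at least shift 2.
weld at shift 2 is achievable: tap -> shift 1; mill -> shift 2; weld -> shift 2; grind -> shift 1; anneal -> shift 1; polish -> shift 1.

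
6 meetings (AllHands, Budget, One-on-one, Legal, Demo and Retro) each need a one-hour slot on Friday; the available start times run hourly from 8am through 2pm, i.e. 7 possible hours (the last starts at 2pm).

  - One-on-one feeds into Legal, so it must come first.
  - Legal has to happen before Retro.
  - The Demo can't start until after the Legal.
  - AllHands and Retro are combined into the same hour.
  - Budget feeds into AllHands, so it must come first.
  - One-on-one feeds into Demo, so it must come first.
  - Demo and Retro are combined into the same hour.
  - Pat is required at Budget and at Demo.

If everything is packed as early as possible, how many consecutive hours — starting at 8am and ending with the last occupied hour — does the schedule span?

3 hours

The precedence chain requires at least 3 distinct hours.
3 works (last occupied hour: 10am): for example Budget=8am, AllHands=10am, One-on-one=8am, Retro=10am, Legal=9am, Demo=10am.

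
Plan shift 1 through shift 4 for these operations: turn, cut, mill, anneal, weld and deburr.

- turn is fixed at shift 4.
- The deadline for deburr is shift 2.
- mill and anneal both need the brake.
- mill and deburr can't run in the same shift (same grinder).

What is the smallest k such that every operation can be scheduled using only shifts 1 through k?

4

turn can't be placed before shift 4, so the schedule must run through at least shift 4.
4 works (last occupied shift: shift 4): for example cut in shift 1, weld in shift 1, deburr in shift 1, turn in shift 4, anneal in shift 1, mill in shift 2.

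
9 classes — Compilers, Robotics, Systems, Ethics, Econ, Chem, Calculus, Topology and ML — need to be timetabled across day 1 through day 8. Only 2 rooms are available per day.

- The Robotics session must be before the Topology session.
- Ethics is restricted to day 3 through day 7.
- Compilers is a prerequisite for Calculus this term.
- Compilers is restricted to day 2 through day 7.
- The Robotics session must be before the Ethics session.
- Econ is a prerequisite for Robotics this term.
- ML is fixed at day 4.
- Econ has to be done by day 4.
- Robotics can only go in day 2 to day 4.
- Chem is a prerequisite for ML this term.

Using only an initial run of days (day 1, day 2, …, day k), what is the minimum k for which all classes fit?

The precedence chain requires at least 3 distinct days.
With at most 2 per day and 9 classes, at least 5 days are needed.
ML can't be placed before day 4, so the schedule must run through at least day 4.
5 works (last occupied day: day 5): for example Systems in day 5; Robotics in day 2; Compilers in day 2; Econ in day 1; ML in day 4; Calculus in day 3; Ethics in day 3; Chem in day 1; Topology in day 4.

5 days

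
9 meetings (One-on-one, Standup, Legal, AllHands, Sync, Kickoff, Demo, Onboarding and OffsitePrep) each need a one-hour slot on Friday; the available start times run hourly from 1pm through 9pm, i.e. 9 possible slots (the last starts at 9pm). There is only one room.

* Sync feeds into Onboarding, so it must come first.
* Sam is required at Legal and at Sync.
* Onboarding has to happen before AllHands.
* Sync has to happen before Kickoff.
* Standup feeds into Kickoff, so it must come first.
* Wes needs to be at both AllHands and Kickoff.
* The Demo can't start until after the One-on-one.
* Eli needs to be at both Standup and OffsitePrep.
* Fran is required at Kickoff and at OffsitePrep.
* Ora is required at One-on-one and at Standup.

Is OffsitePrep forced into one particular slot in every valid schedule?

OffsitePrep can be 1pm (e.g. AllHands -> 7pm, One-on-one -> 6pm, Standup -> 3pm, Demo -> 8pm, Kickoff -> 4pm, OffsitePrep -> 1pm, Onboarding -> 5pm, Legal -> 9pm, Sync -> 2pm) or 2pm (e.g. Kickoff in 4pm, Onboarding in 5pm, Legal in 9pm, AllHands in 7pm, Demo in 8pm, Standup in 3pm, Sync in 1pm, One-on-one in 6pm, OffsitePrep in 2pm).

No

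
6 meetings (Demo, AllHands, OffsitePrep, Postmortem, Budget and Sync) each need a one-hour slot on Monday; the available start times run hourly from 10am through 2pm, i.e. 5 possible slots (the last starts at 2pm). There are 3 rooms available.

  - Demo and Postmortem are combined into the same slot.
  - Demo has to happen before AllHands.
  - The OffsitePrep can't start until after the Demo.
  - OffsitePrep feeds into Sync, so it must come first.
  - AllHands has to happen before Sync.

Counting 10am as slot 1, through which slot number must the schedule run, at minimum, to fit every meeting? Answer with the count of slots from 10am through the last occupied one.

3 slots

The precedence chain requires at least 3 distinct slots.
With at most 3 per slot and 6 meetings, at least 2 slots are needed.
3 works (last occupied slot: 12pm): for example OffsitePrep=11am; Demo=10am; Sync=12pm; Budget=10am; AllHands=11am; Postmortem=10am.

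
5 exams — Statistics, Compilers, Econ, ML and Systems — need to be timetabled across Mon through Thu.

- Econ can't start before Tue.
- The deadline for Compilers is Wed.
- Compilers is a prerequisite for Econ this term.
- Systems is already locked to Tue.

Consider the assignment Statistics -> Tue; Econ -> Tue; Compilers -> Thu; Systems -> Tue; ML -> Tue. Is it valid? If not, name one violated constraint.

Systems is already locked to Tue — holds.
Compilers is a prerequisite for Econ this term — violated.
Econ can't start before Tue — holds.
The deadline for Compilers is Wed — violated.

No — it violates: The deadline for Compilers is Wed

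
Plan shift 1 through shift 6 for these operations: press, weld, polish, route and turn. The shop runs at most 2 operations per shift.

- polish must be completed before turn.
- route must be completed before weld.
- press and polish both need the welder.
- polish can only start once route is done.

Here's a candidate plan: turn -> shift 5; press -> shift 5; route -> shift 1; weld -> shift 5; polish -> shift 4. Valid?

route must be completed before weld — holds.
The shop runs at most 2 operations per shift — violated.
press and polish both need the welder — holds.
polish must be completed before turn — holds.
polish can only start once route is done — holds.

No — it violates: The shop runs at most 2 operations per shift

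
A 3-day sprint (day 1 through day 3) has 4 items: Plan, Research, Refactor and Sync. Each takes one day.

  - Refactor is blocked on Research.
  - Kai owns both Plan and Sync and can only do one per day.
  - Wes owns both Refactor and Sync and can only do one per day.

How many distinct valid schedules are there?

Splitting on Plan: it can be day 1 (3), day 2 (4), day 3 (5). Listing each branch's schedules as (Research, Refactor, Sync) by day number:
Plan=day 1: (1,2,3) (1,3,2) (2,3,2) — 3.
Plan=day 2: (1,2,1) (1,2,3) (1,3,1) (2,3,1) — 4.
Plan=day 3: (1,2,1) (1,3,1) (1,3,2) (2,3,1) (2,3,2) — 5.
Summing: 3 + 4 + 5 = 12.

12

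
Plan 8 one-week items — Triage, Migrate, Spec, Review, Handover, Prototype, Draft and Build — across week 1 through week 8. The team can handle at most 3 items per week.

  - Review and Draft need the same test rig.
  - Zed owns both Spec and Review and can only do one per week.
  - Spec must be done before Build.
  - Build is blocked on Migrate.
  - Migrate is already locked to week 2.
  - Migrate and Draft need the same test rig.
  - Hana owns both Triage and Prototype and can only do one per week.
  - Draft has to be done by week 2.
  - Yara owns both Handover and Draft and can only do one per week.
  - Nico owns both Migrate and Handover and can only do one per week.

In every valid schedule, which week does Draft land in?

week 1

Draft's window is week 1–week 2.
Migrate is fixed at week 2, and Draft can't share a week with Migrate.
So Draft must be week 1.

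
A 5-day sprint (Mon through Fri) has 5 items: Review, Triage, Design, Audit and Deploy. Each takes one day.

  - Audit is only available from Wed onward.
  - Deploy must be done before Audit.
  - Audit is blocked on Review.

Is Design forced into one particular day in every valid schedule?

No

Design can be Mon (e.g. Deploy in Mon; Design in Mon; Triage in Mon; Review in Mon; Audit in Wed) or Tue (e.g. Deploy=Mon; Audit=Wed; Triage=Mon; Review=Mon; Design=Tue).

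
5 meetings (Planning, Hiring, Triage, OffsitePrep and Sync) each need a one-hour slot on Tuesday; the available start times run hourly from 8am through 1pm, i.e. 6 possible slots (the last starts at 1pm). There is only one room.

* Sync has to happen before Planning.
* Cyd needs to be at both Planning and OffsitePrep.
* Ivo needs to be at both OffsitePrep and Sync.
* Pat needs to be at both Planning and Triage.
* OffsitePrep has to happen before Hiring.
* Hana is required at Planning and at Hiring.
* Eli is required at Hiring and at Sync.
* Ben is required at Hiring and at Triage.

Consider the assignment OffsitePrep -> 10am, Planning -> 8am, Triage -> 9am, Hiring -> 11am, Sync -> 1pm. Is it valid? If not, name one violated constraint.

No. Sync has to happen before Planning is not satisfied.

Cyd needs to be at both Planning and OffsitePrep — holds.
OffsitePrep has to happen before Hiring — holds.
Ivo needs to be at both OffsitePrep and Sync — holds.
Pat needs to be at both Planning and Triage — holds.
Hana is required at Planning and at Hiring — holds.
There is only one room — holds.
Sync has to happen before Planning — violated.
Ben is required at Hiring and at Triage — holds.
Eli is required at Hiring and at Sync — holds.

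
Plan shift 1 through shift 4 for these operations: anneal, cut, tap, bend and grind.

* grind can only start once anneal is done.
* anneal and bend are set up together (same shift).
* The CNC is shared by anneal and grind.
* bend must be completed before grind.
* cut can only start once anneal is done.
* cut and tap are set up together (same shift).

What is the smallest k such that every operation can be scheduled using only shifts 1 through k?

2 shifts

The precedence chain requires at least 2 distinct shifts.
2 works (last occupied shift: shift 2): for example anneal in shift 1; grind in shift 2; cut in shift 2; bend in shift 1; tap in shift 2.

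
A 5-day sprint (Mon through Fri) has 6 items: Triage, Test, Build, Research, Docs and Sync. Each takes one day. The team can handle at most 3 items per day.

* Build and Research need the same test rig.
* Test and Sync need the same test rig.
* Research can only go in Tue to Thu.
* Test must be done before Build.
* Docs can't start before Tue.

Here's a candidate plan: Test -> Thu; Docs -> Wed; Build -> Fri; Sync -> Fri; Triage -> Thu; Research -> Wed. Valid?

Yes, all constraints hold

Test must be done before Build — holds.
Test and Sync need the same test rig — holds.
Build and Research need the same test rig — holds.
The team can handle at most 3 items per day — holds.
Research can only go in Tue to Thu — holds.
Docs can't start before Tue — holds.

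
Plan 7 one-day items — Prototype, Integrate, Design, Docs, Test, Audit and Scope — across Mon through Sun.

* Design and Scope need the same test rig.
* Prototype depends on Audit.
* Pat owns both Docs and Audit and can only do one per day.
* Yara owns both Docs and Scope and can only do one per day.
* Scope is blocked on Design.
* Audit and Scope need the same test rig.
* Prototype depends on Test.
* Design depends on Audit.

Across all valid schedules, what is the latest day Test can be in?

Sat

Downstream work caps Test at Sat.
Test at Sat is achievable: Test=Sat; Integrate=Mon; Prototype=Sun; Design=Tue; Audit=Mon; Docs=Tue; Scope=Wed.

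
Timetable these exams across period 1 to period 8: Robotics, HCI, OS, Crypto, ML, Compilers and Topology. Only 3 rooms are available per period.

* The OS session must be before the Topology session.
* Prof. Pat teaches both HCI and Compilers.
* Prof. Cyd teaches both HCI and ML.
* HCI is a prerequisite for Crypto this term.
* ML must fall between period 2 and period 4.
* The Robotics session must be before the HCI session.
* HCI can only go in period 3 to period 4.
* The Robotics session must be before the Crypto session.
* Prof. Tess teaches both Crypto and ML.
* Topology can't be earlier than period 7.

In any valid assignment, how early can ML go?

period 2

ML is available from period 2; ML's own window allows nothing later than period 4.
ML at period 2 is achievable: Robotics -> period 1, HCI -> period 3, Topology -> period 7, Compilers -> period 1, OS -> period 1, Crypto -> period 4, ML -> period 2.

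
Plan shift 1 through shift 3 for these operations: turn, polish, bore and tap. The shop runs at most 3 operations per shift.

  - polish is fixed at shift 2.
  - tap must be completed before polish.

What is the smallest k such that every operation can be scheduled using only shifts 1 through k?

2

The precedence chain requires at least 2 distinct shifts.
With at most 3 per shift and 4 operations, at least 2 shifts are needed.
2 works (last occupied shift: shift 2): for example tap in shift 1; turn in shift 1; bore in shift 1; polish in shift 2.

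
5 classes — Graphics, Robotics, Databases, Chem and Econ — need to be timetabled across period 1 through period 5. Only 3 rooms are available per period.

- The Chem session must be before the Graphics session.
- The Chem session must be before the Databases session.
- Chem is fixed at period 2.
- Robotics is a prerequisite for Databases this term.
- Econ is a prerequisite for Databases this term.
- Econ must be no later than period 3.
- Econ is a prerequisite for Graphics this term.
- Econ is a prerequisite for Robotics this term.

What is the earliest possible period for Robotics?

period 2

Precedence pushes Robotics to at least period 2; downstream work caps Robotics at period 4.
Robotics at period 2 is achievable: Graphics -> period 3; Chem -> period 2; Robotics -> period 2; Econ -> period 1; Databases -> period 3.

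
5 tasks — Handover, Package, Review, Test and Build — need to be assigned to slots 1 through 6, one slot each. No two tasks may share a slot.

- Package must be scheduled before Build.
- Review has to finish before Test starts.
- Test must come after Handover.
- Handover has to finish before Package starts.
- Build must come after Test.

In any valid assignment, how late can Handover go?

3

Downstream work caps Handover at 4.
Handover at 3 is achievable: Review in 1; Build in 6; Test in 4; Package in 5; Handover in 3.
Nothing later works — the capacity limit rule out every slot after 3.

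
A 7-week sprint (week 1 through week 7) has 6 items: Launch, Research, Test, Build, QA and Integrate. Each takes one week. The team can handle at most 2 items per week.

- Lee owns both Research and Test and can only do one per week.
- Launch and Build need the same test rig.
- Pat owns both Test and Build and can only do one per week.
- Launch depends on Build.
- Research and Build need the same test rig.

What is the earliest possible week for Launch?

week 2

Precedence pushes Launch to at least week 2.
Launch at week 2 is achievable: QA -> week 1; Launch -> week 2; Integrate -> week 3; Build -> week 1; Test -> week 3; Research -> week 2.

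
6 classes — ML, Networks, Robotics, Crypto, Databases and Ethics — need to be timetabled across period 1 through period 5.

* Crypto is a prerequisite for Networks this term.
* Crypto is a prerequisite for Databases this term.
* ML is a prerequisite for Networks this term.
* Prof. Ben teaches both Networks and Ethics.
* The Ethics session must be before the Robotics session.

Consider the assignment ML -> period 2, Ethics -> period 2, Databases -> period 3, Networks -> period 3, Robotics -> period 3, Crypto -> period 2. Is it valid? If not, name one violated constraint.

Prof. Ben teaches both Networks and Ethics — holds.
Crypto is a prerequisite for Networks this term — holds.
Crypto is a prerequisite for Databases this term — holds.
The Ethics session must be before the Robotics session — holds.
ML is a prerequisite for Networks this term — holds.

Valid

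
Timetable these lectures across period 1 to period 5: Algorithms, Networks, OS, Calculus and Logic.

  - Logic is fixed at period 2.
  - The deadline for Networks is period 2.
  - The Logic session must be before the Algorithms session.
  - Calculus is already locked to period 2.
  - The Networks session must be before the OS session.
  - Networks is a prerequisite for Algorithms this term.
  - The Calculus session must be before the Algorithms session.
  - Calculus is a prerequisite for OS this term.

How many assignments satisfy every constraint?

Splitting on Algorithms: it can be period 3 (6), period 4 (6), period 5 (6). Listing each branch's schedules as (Networks, OS, Calculus, Logic) by period number:
Algorithms=period 3: (1,3,2,2) (1,4,2,2) (1,5,2,2) (2,3,2,2) (2,4,2,2) (2,5,2,2) — 6.
Algorithms=period 4: (1,3,2,2) (1,4,2,2) (1,5,2,2) (2,3,2,2) (2,4,2,2) (2,5,2,2) — 6.
Algorithms=period 5: (1,3,2,2) (1,4,2,2) (1,5,2,2) (2,3,2,2) (2,4,2,2) (2,5,2,2) — 6.
Summing: 6 + 6 + 6 = 18.

18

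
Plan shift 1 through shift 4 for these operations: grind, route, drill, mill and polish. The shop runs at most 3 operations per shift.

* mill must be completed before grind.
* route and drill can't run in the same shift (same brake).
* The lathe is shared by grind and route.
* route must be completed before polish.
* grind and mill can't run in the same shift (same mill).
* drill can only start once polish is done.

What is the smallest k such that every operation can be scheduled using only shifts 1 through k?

The precedence chain requires at least 3 distinct shifts.
With at most 3 per shift and 5 operations, at least 2 shifts are needed.
3 works (last occupied shift: shift 3): for example mill -> shift 1; grind -> shift 2; drill -> shift 3; polish -> shift 2; route -> shift 1.

3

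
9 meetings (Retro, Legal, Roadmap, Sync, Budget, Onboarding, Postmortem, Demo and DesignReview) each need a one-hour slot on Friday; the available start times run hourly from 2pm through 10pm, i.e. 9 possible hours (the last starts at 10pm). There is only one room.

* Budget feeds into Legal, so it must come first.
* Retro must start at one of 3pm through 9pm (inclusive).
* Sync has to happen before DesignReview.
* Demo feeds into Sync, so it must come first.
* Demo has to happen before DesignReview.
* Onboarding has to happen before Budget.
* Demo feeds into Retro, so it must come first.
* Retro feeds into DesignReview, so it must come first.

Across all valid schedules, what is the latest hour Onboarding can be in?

8pm

Downstream work caps Onboarding at 8pm.
Onboarding at 8pm is achievable: Retro -> 3pm, Demo -> 2pm, Onboarding -> 8pm, DesignReview -> 5pm, Postmortem -> 7pm, Roadmap -> 6pm, Budget -> 9pm, Sync -> 4pm, Legal -> 10pm.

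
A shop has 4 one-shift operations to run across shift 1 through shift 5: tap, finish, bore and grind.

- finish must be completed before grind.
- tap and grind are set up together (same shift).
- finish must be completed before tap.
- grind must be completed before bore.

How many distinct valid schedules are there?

10

Splitting on tap: it can be shift 2 (3), shift 3 (4), shift 4 (3). Listing each branch's schedules as (finish, bore, grind) by shift number:
tap=shift 2: (1,3,2) (1,4,2) (1,5,2) — 3.
tap=shift 3: (1,4,3) (1,5,3) (2,4,3) (2,5,3) — 4.
tap=shift 4: (1,5,4) (2,5,4) (3,5,4) — 3.
Summing: 3 + 4 + 3 = 10.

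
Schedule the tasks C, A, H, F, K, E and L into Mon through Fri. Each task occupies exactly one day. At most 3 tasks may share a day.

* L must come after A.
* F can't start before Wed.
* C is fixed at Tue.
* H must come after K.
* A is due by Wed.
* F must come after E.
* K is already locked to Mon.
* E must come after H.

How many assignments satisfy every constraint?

Splitting on A: it can be Mon (16), Tue (12), Wed (8). Listing each branch's schedules as (C, H, F, K, E, L):
A=Mon: (Tue,Tue,Thu,Mon,Wed,Tue) (Tue,Tue,Thu,Mon,Wed,Wed) (Tue,Tue,Thu,Mon,Wed,Thu) (Tue,Tue,Thu,Mon,Wed,Fri) (Tue,Tue,Fri,Mon,Wed,Tue) (Tue,Tue,Fri,Mon,Wed,Wed) (Tue,Tue,Fri,Mon,Wed,Thu) (Tue,Tue,Fri,Mon,Wed,Fri) (Tue,Tue,Fri,Mon,Thu,Tue) (Tue,Tue,Fri,Mon,Thu,Wed) (Tue,Tue,Fri,Mon,Thu,Thu) (Tue,Tue,Fri,Mon,Thu,Fri) (Tue,Wed,Fri,Mon,Thu,Tue) (Tue,Wed,Fri,Mon,Thu,Wed) (Tue,Wed,Fri,Mon,Thu,Thu) (Tue,Wed,Fri,Mon,Thu,Fri) — 16.
A=Tue: (Tue,Tue,Thu,Mon,Wed,Wed) (Tue,Tue,Thu,Mon,Wed,Thu) (Tue,Tue,Thu,Mon,Wed,Fri) (Tue,Tue,Fri,Mon,Wed,Wed) (Tue,Tue,Fri,Mon,Wed,Thu) (Tue,Tue,Fri,Mon,Wed,Fri) (Tue,Tue,Fri,Mon,Thu,Wed) (Tue,Tue,Fri,Mon,Thu,Thu) (Tue,Tue,Fri,Mon,Thu,Fri) (Tue,Wed,Fri,Mon,Thu,Wed) (Tue,Wed,Fri,Mon,Thu,Thu) (Tue,Wed,Fri,Mon,Thu,Fri) — 12.
A=Wed: (Tue,Tue,Thu,Mon,Wed,Thu) (Tue,Tue,Thu,Mon,Wed,Fri) (Tue,Tue,Fri,Mon,Wed,Thu) (Tue,Tue,Fri,Mon,Wed,Fri) (Tue,Tue,Fri,Mon,Thu,Thu) (Tue,Tue,Fri,Mon,Thu,Fri) (Tue,Wed,Fri,Mon,Thu,Thu) (Tue,Wed,Fri,Mon,Thu,Fri) — 8.
Summing: 16 + 12 + 8 = 36.

36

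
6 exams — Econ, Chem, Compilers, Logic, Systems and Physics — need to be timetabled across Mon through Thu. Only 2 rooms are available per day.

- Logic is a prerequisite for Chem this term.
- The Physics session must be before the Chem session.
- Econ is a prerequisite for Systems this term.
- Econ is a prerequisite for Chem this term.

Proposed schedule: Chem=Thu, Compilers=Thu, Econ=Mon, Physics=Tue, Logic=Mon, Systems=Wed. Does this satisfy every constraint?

The Physics session must be before the Chem session — holds.
Logic is a prerequisite for Chem this term — holds.
Econ is a prerequisite for Chem this term — holds.
Econ is a prerequisite for Systems this term — holds.
Only 2 rooms are available per day — holds.

Yes, all constraints hold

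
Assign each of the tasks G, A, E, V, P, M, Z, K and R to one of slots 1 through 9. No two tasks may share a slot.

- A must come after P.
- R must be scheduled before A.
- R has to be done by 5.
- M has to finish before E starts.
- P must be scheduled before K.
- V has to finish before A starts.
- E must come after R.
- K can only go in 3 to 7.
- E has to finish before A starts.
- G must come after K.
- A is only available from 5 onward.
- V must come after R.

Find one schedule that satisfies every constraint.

R in 1, P in 5, M in 2, Z in 9, G in 8, K in 7, E in 3, V in 4, A in 6

Checking: V(4) before A(6); K(7) before G(8); E(3) before A(6); R(1) before V(4); P(5) before A(6); M(2) before E(3); P(5) before K(7); R(1) before E(3); R(1) before A(6); R=1 in [1,5]; K=7 in [3,7]; A=6 in [5,9]; max 1 per slot (cap 1).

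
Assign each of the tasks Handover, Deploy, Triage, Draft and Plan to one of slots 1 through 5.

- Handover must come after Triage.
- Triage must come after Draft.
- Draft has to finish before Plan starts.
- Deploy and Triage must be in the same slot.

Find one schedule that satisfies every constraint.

Handover=3; Plan=2; Triage=2; Draft=1; Deploy=2

Checking: Triage(2) before Handover(3); Draft(1) before Triage(2); Draft(1) before Plan(2); Deploy = Triage = 2.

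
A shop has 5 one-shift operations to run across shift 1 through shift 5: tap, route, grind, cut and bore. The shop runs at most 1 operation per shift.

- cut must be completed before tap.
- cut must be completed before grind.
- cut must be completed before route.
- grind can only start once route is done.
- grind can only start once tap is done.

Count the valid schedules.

10

Splitting on tap: it can be shift 2 (3), shift 3 (4), shift 4 (3). Listing each branch's schedules as (route, grind, cut, bore) by shift number:
tap=shift 2: (3,4,1,5) (3,5,1,4) (4,5,1,3) — 3.
tap=shift 3: (2,4,1,5) (2,5,1,4) (4,5,1,2) (4,5,2,1) — 4.
tap=shift 4: (2,5,1,3) (3,5,1,2) (3,5,2,1) — 3.
Summing: 3 + 4 + 3 = 10.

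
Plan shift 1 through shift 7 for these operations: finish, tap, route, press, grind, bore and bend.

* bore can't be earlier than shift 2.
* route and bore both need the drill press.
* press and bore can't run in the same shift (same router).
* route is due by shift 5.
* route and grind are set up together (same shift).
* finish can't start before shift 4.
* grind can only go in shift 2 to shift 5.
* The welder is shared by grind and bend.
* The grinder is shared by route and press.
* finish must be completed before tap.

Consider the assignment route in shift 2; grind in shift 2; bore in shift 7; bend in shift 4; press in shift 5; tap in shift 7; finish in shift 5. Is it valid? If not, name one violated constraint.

The welder is shared by grind and bend — holds.
finish must be completed before tap — holds.
bore can't be earlier than shift 2 — holds.
finish can't start before shift 4 — holds.
route and grind are set up together (same shift) — holds.
route and bore both need the drill press — holds.
grind can only go in shift 2 to shift 5 — holds.
press and bore can't run in the same shift (same router) — holds.
route is due by shift 5 — holds.
The grinder is shared by route and press — holds.

Valid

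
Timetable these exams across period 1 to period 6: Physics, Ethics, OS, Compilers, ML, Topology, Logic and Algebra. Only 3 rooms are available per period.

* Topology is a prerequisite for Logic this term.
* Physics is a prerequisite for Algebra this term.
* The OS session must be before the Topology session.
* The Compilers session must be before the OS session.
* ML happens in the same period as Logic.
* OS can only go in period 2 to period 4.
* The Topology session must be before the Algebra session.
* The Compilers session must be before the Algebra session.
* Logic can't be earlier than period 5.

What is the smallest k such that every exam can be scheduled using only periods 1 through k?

5 periods

The precedence chain requires at least 4 distinct periods.
With at most 3 per period and 8 exams, at least 3 periods are needed.
Logic can't be placed before period 5, so the schedule must run through at least period 5.
5 works (last occupied period: period 5): for example Ethics in period 1; ML in period 5; Compilers in period 1; OS in period 2; Physics in period 1; Algebra in period 4; Topology in period 3; Logic in period 5.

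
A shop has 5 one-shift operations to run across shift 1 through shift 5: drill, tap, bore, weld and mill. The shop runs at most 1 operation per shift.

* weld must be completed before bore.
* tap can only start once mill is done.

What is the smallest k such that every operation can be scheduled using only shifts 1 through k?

The precedence chain requires at least 2 distinct shifts.
With at most 1 per shift and 5 operations, at least 5 shifts are needed.
5 works (last occupied shift: shift 5): for example tap -> shift 2, bore -> shift 4, weld -> shift 3, mill -> shift 1, drill -> shift 5.

5 shifts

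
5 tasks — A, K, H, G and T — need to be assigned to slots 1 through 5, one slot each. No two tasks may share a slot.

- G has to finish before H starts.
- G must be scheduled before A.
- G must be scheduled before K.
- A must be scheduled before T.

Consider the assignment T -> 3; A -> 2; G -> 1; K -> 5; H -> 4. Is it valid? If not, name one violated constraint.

Yes

No two tasks may share a slot — holds.
G must be scheduled before A — holds.
G must be scheduled before K — holds.
G has to finish before H starts — holds.
A must be scheduled before T — holds.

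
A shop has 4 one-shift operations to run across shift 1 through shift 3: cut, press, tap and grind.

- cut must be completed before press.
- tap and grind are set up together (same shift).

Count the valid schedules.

9

Splitting on cut: it can be shift 1 (6), shift 2 (3). Listing each branch's schedules as (press, tap, grind) by shift number:
cut=shift 1: (2,1,1) (2,2,2) (2,3,3) (3,1,1) (3,2,2) (3,3,3) — 6.
cut=shift 2: (3,1,1) (3,2,2) (3,3,3) — 3.
Summing: 6 + 3 = 9.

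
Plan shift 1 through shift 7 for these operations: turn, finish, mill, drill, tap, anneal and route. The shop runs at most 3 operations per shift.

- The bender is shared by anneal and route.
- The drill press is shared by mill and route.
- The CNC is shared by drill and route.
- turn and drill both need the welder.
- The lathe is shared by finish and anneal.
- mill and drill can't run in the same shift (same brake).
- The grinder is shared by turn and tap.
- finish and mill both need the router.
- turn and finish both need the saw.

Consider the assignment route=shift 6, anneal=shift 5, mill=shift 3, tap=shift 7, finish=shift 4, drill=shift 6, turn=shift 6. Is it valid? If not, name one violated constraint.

The bender is shared by anneal and route — holds.
The lathe is shared by finish and anneal — holds.
The drill press is shared by mill and route — holds.
turn and drill both need the welder — violated.
The CNC is shared by drill and route — violated.
mill and drill can't run in the same shift (same brake) — holds.
turn and finish both need the saw — holds.
The grinder is shared by turn and tap — holds.
finish and mill both need the router — holds.
The shop runs at most 3 operations per shift — holds.

No — it violates: turn and drill both need the welder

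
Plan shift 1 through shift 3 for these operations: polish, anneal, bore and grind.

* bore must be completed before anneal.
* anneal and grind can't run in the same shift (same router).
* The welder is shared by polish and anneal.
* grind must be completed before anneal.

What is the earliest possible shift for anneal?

shift 2

Precedence pushes anneal to at least shift 2.
anneal at shift 2 is achievable: grind -> shift 1; polish -> shift 1; anneal -> shift 2; bore -> shift 1.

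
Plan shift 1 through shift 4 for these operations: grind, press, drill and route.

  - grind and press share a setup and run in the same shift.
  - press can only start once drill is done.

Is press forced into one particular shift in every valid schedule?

No

press can be shift 2 (e.g. press=shift 2; drill=shift 1; route=shift 1; grind=shift 2) or shift 3 (e.g. drill=shift 1; grind=shift 3; press=shift 3; route=shift 1).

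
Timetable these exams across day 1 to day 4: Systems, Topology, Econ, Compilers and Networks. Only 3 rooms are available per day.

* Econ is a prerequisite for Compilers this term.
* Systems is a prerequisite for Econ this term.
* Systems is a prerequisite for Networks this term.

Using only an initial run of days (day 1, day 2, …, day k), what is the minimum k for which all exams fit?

3

The precedence chain requires at least 3 distinct days.
With at most 3 per day and 5 exams, at least 2 days are needed.
3 works (last occupied day: day 3): for example Systems in day 1; Econ in day 2; Networks in day 2; Topology in day 1; Compilers in day 3.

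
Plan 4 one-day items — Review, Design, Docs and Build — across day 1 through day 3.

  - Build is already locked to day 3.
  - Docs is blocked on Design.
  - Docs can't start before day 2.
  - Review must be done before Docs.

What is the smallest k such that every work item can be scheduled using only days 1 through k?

The precedence chain requires at least 2 distinct days.
Build can't be placed before day 3, so the schedule must run through at least day 3.
3 works (last occupied day: day 3): for example Build=day 3, Docs=day 2, Design=day 1, Review=day 1.

3 days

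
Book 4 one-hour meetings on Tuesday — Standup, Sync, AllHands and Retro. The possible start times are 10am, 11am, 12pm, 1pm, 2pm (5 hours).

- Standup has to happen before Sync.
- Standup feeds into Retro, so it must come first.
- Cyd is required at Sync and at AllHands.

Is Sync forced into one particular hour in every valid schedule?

Sync can be 11am (e.g. Standup -> 10am; AllHands -> 10am; Sync -> 11am; Retro -> 11am) or 12pm (e.g. AllHands in 10am; Retro in 11am; Standup in 10am; Sync in 12pm).

No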